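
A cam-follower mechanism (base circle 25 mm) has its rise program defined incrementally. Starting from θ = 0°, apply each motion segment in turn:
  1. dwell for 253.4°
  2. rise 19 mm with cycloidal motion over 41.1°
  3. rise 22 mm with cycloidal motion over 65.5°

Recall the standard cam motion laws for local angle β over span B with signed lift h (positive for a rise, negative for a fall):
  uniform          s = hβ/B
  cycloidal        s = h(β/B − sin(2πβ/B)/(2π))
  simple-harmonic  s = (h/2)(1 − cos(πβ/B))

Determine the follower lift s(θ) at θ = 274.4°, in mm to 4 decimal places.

seg 1 [0°–253.4°] dwell: s stays 0.0000
seg 2 [253.4°–294.5°] cycloidal, h=19: θ=274.4° here. β=21, B=41.1. 19·(0.5109 − sin(2π·0.5109)/(2π)) = 9.9159 → s = 9.9159

9.9159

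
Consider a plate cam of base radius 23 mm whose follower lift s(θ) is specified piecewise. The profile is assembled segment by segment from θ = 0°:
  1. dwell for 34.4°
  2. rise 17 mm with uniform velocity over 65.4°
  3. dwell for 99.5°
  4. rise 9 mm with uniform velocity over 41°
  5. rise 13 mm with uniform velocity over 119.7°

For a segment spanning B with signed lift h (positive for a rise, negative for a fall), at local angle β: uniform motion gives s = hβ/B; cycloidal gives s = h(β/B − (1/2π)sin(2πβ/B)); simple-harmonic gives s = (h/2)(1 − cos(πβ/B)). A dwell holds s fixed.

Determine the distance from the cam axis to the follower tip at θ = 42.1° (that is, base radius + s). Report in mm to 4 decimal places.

seg 1 [0°–34.4°] dwell: s stays 0.0000
seg 2 [34.4°–99.8°] uniform, h=17: θ=42.1° here. β=7.7, B=65.4. 17·7.7/65.4 = 2.0015 → s = 2.0015
radial distance = base radius + s = 23 + 2.0015 = 25.0015

25.0015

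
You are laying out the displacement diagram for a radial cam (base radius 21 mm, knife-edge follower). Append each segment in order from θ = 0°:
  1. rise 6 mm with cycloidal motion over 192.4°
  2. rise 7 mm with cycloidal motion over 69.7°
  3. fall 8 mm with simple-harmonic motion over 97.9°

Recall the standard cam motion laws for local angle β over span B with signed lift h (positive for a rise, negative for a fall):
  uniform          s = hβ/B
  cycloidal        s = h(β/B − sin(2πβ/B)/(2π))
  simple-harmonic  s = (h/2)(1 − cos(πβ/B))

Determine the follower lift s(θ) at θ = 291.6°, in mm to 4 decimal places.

seg 1 [0°–192.4°] cycloidal, h=6: full span → s += 6 → s = 6.0000
seg 2 [192.4°–262.1°] cycloidal, h=7: full span → s += 7 → s = 13.0000
seg 3 [262.1°–360°] simple-harmonic, h=-8: θ=291.6° here. β=29.5, B=97.9. -8/2·(1 − cos(π·0.3013)) = -1.6624 → s = 11.3376

11.3376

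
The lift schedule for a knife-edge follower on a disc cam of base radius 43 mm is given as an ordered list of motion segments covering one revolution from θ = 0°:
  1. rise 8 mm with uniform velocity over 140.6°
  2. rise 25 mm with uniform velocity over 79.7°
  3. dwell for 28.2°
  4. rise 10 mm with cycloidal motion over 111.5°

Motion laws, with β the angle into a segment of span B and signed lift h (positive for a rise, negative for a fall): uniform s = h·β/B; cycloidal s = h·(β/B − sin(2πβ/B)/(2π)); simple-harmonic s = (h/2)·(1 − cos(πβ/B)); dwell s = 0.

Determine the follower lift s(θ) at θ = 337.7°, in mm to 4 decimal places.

seg 1 [0°–140.6°] uniform, h=8: full span → s += 8 → s = 8.0000
seg 2 [140.6°–220.3°] uniform, h=25: full span → s += 25 → s = 33.0000
seg 3 [220.3°–248.5°] dwell: s stays 33.0000
seg 4 [248.5°–360°] cycloidal, h=10: θ=337.7° here. β=89.2, B=111.5. 10·(0.8000 − sin(2π·0.8000)/(2π)) = 9.5137 → s = 42.5137

42.5137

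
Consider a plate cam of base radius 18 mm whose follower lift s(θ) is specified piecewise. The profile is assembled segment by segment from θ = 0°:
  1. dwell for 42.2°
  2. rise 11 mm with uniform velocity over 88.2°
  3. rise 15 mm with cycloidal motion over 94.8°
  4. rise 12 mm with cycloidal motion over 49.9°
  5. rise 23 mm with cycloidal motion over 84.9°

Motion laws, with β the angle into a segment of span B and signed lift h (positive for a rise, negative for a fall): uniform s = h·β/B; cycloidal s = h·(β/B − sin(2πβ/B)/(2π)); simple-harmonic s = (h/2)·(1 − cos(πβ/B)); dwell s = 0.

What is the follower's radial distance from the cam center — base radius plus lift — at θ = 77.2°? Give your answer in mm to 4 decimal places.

seg 1 [0°–42.2°] dwell: s stays 0.0000
seg 2 [42.2°–130.4°] uniform, h=11: θ=77.2° here. β=35, B=88.2. 11·35/88.2 = 4.3651 → s = 4.3651
radial distance = base radius + s = 18 + 4.3651 = 22.3651

22.3651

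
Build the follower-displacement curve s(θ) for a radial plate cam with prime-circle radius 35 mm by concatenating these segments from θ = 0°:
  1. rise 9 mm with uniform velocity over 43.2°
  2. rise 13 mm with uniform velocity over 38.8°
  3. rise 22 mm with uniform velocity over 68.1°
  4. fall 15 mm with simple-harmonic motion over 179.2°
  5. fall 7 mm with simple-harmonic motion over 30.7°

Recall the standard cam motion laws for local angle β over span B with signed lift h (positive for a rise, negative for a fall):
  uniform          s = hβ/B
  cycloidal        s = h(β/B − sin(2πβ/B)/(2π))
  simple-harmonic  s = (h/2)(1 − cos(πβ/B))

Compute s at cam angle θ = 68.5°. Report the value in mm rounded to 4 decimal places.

seg 1 [0°–43.2°] uniform, h=9: full span → s += 9 → s = 9.0000
seg 2 [43.2°–82°] uniform, h=13: θ=68.5° here. β=25.3, B=38.8. 13·25.3/38.8 = 8.4768 → s = 17.4768

17.4768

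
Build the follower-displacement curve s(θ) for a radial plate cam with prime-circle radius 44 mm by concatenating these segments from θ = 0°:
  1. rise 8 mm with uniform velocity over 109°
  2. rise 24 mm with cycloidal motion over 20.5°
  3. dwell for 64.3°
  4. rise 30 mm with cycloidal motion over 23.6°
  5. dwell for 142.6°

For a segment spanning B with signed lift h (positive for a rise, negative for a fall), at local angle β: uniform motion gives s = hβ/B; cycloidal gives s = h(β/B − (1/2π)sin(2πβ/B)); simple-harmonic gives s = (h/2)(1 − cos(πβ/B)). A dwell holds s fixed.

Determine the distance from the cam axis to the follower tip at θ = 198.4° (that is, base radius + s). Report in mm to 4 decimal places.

seg 1 [0°–109°] uniform, h=8: full span → s += 8 → s = 8.0000
seg 2 [109°–129.5°] cycloidal, h=24: full span → s += 24 → s = 32.0000
seg 3 [129.5°–193.8°] dwell: s stays 32.0000
seg 4 [193.8°–217.4°] cycloidal, h=30: θ=198.4° here. β=4.6, B=23.6. 30·(0.1949 − sin(2π·0.1949)/(2π)) = 1.3559 → s = 33.3559
radial distance = base radius + s = 44 + 33.3559 = 77.3559

77.3559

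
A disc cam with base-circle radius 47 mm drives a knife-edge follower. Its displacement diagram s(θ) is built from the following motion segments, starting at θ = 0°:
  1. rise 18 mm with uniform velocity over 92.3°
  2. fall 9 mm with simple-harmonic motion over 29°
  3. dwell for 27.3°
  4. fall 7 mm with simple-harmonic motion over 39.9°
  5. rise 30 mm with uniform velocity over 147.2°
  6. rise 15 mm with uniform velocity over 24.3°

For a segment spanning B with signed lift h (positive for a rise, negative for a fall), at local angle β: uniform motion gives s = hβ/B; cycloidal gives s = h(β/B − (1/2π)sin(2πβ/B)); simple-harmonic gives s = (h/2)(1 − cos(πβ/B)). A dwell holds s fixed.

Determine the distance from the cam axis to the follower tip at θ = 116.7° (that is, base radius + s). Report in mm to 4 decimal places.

seg 1 [0°–92.3°] uniform, h=18: full span → s += 18 → s = 18.0000
seg 2 [92.3°–121.3°] simple-harmonic, h=-9: θ=116.7° here. β=24.4, B=29. -9/2·(1 − cos(π·0.8414)) = -8.4527 → s = 9.5473
radial distance = base radius + s = 47 + 9.5473 = 56.5473

56.5473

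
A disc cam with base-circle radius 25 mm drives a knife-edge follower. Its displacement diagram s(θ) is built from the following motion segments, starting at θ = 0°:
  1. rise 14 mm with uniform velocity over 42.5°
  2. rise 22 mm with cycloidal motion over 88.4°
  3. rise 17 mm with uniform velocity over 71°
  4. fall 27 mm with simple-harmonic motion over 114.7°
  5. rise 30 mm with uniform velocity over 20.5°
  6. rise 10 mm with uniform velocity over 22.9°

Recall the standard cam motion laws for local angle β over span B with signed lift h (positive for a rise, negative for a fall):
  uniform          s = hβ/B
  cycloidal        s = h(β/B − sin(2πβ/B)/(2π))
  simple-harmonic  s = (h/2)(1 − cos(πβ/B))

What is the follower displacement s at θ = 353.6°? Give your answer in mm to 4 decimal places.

seg 1 [0°–42.5°] uniform, h=14: full span → s += 14 → s = 14.0000
seg 2 [42.5°–130.9°] cycloidal, h=22: full span → s += 22 → s = 36.0000
seg 3 [130.9°–201.9°] uniform, h=17: full span → s += 17 → s = 53.0000
seg 4 [201.9°–316.6°] simple-harmonic, h=-27: full span → s += -27 → s = 26.0000
seg 5 [316.6°–337.1°] uniform, h=30: full span → s += 30 → s = 56.0000
seg 6 [337.1°–360°] uniform, h=10: θ=353.6° here. β=16.5, B=22.9. 10·16.5/22.9 = 7.2052 → s = 63.2052

63.2052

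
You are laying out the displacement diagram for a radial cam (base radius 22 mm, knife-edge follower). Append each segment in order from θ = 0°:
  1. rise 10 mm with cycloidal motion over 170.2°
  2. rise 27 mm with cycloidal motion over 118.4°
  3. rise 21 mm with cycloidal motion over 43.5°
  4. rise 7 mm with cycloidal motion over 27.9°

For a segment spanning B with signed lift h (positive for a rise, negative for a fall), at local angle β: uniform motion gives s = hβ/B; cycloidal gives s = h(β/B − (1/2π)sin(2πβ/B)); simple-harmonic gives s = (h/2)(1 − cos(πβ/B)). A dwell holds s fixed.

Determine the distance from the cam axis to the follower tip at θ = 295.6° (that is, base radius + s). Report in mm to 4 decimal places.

seg 1 [0°–170.2°] cycloidal, h=10: full span → s += 10 → s = 10.0000
seg 2 [170.2°–288.6°] cycloidal, h=27: full span → s += 27 → s = 37.0000
seg 3 [288.6°–332.1°] cycloidal, h=21: θ=295.6° here. β=7, B=43.5. 21·(0.1609 − sin(2π·0.1609)/(2π)) = 0.5471 → s = 37.5471
radial distance = base radius + s = 22 + 37.5471 = 59.5471

59.5471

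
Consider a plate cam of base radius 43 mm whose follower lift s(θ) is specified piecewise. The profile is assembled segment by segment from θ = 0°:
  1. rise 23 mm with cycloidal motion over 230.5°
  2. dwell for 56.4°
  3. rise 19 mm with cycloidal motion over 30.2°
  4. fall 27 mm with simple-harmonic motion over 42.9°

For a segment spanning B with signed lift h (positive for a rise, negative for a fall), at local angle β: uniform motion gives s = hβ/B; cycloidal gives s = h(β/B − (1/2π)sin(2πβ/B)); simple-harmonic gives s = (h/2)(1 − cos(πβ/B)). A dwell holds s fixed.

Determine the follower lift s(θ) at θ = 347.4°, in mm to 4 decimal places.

seg 1 [0°–230.5°] cycloidal, h=23: full span → s += 23 → s = 23.0000
seg 2 [230.5°–286.9°] dwell: s stays 23.0000
seg 3 [286.9°–317.1°] cycloidal, h=19: full span → s += 19 → s = 42.0000
seg 4 [317.1°–360°] simple-harmonic, h=-27: θ=347.4° here. β=30.3, B=42.9. -27/2·(1 − cos(π·0.7063)) = -21.6495 → s = 20.3505

20.3505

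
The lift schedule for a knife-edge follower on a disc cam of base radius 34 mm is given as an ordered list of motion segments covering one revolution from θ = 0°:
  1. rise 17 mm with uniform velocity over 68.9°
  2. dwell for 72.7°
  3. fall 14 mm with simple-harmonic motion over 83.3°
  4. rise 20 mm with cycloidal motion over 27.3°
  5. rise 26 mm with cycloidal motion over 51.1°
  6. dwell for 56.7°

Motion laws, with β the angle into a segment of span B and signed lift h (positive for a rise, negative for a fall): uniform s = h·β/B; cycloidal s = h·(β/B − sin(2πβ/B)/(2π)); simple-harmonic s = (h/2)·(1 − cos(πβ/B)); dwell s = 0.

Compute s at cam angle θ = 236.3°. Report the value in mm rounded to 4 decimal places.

seg 1 [0°–68.9°] uniform, h=17: full span → s += 17 → s = 17.0000
seg 2 [68.9°–141.6°] dwell: s stays 17.0000
seg 3 [141.6°–224.9°] simple-harmonic, h=-14: full span → s += -14 → s = 3.0000
seg 4 [224.9°–252.2°] cycloidal, h=20: θ=236.3° here. β=11.4, B=27.3. 20·(0.4176 − sin(2π·0.4176)/(2π)) = 6.7760 → s = 9.7760

9.7760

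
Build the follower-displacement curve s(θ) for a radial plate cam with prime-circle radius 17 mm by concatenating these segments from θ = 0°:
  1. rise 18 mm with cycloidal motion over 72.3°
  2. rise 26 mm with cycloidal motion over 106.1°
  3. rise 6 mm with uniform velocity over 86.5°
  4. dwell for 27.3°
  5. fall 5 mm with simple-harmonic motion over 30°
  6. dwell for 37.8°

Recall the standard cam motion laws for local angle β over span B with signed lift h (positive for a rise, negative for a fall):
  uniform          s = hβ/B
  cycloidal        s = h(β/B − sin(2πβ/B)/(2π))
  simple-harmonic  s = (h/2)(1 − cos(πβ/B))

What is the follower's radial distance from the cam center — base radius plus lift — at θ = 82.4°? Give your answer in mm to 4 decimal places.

seg 1 [0°–72.3°] cycloidal, h=18: full span → s += 18 → s = 18.0000
seg 2 [72.3°–178.4°] cycloidal, h=26: θ=82.4° here. β=10.1, B=106.1. 26·(0.0952 − sin(2π·0.0952)/(2π)) = 0.1450 → s = 18.1450
radial distance = base radius + s = 17 + 18.1450 = 35.1450

35.1450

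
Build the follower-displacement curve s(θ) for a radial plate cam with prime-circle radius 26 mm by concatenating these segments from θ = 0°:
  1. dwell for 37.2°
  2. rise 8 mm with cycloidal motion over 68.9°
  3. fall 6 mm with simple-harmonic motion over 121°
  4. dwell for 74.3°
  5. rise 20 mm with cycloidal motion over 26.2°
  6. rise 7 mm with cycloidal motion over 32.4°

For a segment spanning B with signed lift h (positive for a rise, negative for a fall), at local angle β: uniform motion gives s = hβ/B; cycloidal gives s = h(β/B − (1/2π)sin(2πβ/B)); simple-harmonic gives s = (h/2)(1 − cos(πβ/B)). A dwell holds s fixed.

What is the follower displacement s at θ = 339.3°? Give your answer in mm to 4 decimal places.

seg 1 [0°–37.2°] dwell: s stays 0.0000
seg 2 [37.2°–106.1°] cycloidal, h=8: full span → s += 8 → s = 8.0000
seg 3 [106.1°–227.1°] simple-harmonic, h=-6: full span → s += -6 → s = 2.0000
seg 4 [227.1°–301.4°] dwell: s stays 2.0000
seg 5 [301.4°–327.6°] cycloidal, h=20: full span → s += 20 → s = 22.0000
seg 6 [327.6°–360°] cycloidal, h=7: θ=339.3° here. β=11.7, B=32.4. 7·(0.3611 − sin(2π·0.3611)/(2π)) = 1.6743 → s = 23.6743

23.6743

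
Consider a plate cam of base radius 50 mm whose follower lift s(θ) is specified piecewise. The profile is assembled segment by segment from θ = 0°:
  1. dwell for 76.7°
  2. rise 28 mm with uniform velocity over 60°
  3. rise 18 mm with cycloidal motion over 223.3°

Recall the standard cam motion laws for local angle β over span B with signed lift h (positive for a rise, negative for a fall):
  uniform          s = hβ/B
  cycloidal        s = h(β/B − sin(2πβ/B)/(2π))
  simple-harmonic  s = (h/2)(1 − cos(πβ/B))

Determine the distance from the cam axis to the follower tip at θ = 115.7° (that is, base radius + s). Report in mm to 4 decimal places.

seg 1 [0°–76.7°] dwell: s stays 0.0000
seg 2 [76.7°–136.7°] uniform, h=28: θ=115.7° here. β=39, B=60. 28·39/60 = 18.2000 → s = 18.2000
radial distance = base radius + s = 50 + 18.2000 = 68.2000

68.2000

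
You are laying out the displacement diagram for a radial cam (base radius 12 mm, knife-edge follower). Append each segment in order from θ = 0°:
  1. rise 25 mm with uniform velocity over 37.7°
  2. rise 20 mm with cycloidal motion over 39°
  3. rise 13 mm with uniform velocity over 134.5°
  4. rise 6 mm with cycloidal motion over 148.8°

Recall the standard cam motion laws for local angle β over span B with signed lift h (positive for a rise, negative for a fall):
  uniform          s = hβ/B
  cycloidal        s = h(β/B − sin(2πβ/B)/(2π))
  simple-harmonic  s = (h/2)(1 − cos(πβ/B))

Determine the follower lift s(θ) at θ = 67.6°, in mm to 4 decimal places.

seg 1 [0°–37.7°] uniform, h=25: full span → s += 25 → s = 25.0000
seg 2 [37.7°–76.7°] cycloidal, h=20: θ=67.6° here. β=29.9, B=39. 20·(0.7667 − sin(2π·0.7667)/(2π)) = 18.4990 → s = 43.4990

43.4990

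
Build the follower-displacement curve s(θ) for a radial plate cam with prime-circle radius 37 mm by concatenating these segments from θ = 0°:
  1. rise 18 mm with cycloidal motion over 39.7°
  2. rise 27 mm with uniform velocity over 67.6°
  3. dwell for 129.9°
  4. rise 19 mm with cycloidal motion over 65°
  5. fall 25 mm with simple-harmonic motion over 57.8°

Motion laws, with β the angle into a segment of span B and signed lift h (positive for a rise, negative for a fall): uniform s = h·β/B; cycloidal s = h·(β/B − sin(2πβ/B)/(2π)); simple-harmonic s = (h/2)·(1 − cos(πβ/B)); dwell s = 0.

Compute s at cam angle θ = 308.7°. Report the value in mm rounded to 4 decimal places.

seg 1 [0°–39.7°] cycloidal, h=18: full span → s += 18 → s = 18.0000
seg 2 [39.7°–107.3°] uniform, h=27: full span → s += 27 → s = 45.0000
seg 3 [107.3°–237.2°] dwell: s stays 45.0000
seg 4 [237.2°–302.2°] cycloidal, h=19: full span → s += 19 → s = 64.0000
seg 5 [302.2°–360°] simple-harmonic, h=-25: θ=308.7° here. β=6.5, B=57.8. -25/2·(1 − cos(π·0.1125)) = -0.7720 → s = 63.2280

63.2280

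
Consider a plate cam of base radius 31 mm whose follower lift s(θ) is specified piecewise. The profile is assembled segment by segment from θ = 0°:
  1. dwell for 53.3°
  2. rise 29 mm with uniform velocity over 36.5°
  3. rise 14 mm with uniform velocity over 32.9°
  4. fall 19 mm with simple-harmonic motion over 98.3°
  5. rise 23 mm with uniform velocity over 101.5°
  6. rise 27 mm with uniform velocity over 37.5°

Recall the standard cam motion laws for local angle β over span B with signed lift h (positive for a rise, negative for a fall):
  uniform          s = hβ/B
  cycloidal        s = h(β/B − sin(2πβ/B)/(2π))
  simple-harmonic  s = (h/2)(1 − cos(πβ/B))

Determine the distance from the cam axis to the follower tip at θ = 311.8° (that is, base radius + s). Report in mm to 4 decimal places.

seg 1 [0°–53.3°] dwell: s stays 0.0000
seg 2 [53.3°–89.8°] uniform, h=29: full span → s += 29 → s = 29.0000
seg 3 [89.8°–122.7°] uniform, h=14: full span → s += 14 → s = 43.0000
seg 4 [122.7°–221°] simple-harmonic, h=-19: full span → s += -19 → s = 24.0000
seg 5 [221°–322.5°] uniform, h=23: θ=311.8° here. β=90.8, B=101.5. 23·90.8/101.5 = 20.5754 → s = 44.5754
radial distance = base radius + s = 31 + 44.5754 = 75.5754

75.5754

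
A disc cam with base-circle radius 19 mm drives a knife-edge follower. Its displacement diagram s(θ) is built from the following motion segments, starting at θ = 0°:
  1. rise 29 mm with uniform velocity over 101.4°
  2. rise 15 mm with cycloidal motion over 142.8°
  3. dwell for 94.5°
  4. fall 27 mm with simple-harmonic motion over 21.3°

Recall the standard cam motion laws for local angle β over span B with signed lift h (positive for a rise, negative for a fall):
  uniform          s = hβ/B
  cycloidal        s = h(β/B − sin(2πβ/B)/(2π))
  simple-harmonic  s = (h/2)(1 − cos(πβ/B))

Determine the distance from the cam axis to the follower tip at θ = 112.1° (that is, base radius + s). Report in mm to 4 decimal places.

seg 1 [0°–101.4°] uniform, h=29: full span → s += 29 → s = 29.0000
seg 2 [101.4°–244.2°] cycloidal, h=15: θ=112.1° here. β=10.7, B=142.8. 15·(0.0749 − sin(2π·0.0749)/(2π)) = 0.0411 → s = 29.0411
radial distance = base radius + s = 19 + 29.0411 = 48.0411

48.0411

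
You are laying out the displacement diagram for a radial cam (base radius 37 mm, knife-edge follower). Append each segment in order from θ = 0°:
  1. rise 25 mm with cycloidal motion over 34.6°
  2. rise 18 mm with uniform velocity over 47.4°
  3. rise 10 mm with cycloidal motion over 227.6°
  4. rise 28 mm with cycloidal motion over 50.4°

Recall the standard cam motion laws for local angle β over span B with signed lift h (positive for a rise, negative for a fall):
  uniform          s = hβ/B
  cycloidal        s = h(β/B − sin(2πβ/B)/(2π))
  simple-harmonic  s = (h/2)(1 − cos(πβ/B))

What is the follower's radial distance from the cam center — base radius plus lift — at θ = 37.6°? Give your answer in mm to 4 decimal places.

seg 1 [0°–34.6°] cycloidal, h=25: full span → s += 25 → s = 25.0000
seg 2 [34.6°–82°] uniform, h=18: θ=37.6° here. β=3, B=47.4. 18·3/47.4 = 1.1392 → s = 26.1392
radial distance = base radius + s = 37 + 26.1392 = 63.1392

63.1392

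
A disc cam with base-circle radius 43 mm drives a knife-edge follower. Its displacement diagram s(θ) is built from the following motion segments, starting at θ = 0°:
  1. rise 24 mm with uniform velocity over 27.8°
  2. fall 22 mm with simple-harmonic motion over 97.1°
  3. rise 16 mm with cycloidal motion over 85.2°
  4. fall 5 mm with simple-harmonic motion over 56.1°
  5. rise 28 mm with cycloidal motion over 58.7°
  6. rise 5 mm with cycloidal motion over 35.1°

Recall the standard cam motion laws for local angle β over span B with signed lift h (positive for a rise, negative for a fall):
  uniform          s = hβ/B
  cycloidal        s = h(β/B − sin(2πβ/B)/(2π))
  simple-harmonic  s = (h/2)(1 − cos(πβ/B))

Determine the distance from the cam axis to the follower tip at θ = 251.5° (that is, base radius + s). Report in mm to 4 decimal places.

seg 1 [0°–27.8°] uniform, h=24: full span → s += 24 → s = 24.0000
seg 2 [27.8°–124.9°] simple-harmonic, h=-22: full span → s += -22 → s = 2.0000
seg 3 [124.9°–210.1°] cycloidal, h=16: full span → s += 16 → s = 18.0000
seg 4 [210.1°–266.2°] simple-harmonic, h=-5: θ=251.5° here. β=41.4, B=56.1. -5/2·(1 − cos(π·0.7380)) = -4.1997 → s = 13.8003
radial distance = base radius + s = 43 + 13.8003 = 56.8003

56.8003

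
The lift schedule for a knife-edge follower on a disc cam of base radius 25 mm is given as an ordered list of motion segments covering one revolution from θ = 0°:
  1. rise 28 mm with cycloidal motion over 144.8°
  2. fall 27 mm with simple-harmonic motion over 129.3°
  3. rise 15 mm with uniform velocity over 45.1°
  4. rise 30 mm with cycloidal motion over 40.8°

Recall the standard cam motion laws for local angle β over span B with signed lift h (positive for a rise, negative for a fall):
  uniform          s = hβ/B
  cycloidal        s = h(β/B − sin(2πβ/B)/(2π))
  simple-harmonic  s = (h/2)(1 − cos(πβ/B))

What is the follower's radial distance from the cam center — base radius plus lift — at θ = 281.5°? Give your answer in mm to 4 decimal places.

seg 1 [0°–144.8°] cycloidal, h=28: full span → s += 28 → s = 28.0000
seg 2 [144.8°–274.1°] simple-harmonic, h=-27: full span → s += -27 → s = 1.0000
seg 3 [274.1°–319.2°] uniform, h=15: θ=281.5° here. β=7.4, B=45.1. 15·7.4/45.1 = 2.4612 → s = 3.4612
radial distance = base radius + s = 25 + 3.4612 = 28.4612

28.4612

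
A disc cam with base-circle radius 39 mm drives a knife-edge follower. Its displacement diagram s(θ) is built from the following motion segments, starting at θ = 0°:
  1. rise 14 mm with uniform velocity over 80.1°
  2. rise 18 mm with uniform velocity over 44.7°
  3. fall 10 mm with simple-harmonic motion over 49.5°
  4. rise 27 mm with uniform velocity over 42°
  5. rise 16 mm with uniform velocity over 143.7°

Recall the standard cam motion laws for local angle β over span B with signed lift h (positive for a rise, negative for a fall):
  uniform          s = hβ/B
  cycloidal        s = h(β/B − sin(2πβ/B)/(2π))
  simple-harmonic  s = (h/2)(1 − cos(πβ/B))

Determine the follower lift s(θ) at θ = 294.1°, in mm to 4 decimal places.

seg 1 [0°–80.1°] uniform, h=14: full span → s += 14 → s = 14.0000
seg 2 [80.1°–124.8°] uniform, h=18: full span → s += 18 → s = 32.0000
seg 3 [124.8°–174.3°] simple-harmonic, h=-10: full span → s += -10 → s = 22.0000
seg 4 [174.3°–216.3°] uniform, h=27: full span → s += 27 → s = 49.0000
seg 5 [216.3°–360°] uniform, h=16: θ=294.1° here. β=77.8, B=143.7. 16·77.8/143.7 = 8.6625 → s = 57.6625

57.6625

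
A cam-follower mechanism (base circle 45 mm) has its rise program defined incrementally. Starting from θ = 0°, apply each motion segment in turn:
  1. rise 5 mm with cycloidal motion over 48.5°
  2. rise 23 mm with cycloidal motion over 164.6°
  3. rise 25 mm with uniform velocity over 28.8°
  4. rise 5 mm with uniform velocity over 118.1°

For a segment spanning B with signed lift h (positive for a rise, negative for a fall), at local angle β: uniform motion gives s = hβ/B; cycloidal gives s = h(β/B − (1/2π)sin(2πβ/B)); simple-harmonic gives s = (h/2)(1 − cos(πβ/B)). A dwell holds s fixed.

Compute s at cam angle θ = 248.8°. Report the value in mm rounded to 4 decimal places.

seg 1 [0°–48.5°] cycloidal, h=5: full span → s += 5 → s = 5.0000
seg 2 [48.5°–213.1°] cycloidal, h=23: full span → s += 23 → s = 28.0000
seg 3 [213.1°–241.9°] uniform, h=25: full span → s += 25 → s = 53.0000
seg 4 [241.9°–360°] uniform, h=5: θ=248.8° here. β=6.9, B=118.1. 5·6.9/118.1 = 0.2921 → s = 53.2921

53.2921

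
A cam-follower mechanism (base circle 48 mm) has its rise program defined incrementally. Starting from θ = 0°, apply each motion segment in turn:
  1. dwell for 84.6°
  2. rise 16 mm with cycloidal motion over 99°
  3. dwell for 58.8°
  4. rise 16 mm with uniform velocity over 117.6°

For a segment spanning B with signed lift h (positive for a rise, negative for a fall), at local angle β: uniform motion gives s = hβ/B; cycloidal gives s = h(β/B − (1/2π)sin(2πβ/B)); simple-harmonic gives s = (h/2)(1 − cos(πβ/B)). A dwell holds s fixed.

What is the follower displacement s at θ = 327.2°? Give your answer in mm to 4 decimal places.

seg 1 [0°–84.6°] dwell: s stays 0.0000
seg 2 [84.6°–183.6°] cycloidal, h=16: full span → s += 16 → s = 16.0000
seg 3 [183.6°–242.4°] dwell: s stays 16.0000
seg 4 [242.4°–360°] uniform, h=16: θ=327.2° here. β=84.8, B=117.6. 16·84.8/117.6 = 11.5374 → s = 27.5374

27.5374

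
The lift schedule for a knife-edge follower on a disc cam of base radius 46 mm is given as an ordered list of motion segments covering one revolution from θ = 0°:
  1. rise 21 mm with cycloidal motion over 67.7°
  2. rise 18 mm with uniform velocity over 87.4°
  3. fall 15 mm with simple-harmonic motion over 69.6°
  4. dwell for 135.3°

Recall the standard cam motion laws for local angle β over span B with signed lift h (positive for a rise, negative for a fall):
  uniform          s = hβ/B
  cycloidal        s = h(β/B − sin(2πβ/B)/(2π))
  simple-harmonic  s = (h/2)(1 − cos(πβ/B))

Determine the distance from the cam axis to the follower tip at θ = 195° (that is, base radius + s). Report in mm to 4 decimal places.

seg 1 [0°–67.7°] cycloidal, h=21: full span → s += 21 → s = 21.0000
seg 2 [67.7°–155.1°] uniform, h=18: full span → s += 18 → s = 39.0000
seg 3 [155.1°–224.7°] simple-harmonic, h=-15: θ=195° here. β=39.9, B=69.6. -15/2·(1 − cos(π·0.5733)) = -9.2113 → s = 29.7887
radial distance = base radius + s = 46 + 29.7887 = 75.7887

75.7887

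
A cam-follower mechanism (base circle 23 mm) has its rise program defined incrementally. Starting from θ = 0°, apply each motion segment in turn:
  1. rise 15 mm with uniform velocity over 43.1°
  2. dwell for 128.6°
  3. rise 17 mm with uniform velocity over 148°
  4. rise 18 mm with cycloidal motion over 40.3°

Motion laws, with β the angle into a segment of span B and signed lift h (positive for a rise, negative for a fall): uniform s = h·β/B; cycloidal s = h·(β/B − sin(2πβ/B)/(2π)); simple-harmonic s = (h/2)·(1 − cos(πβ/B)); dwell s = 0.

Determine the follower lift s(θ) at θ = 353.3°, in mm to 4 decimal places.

seg 1 [0°–43.1°] uniform, h=15: full span → s += 15 → s = 15.0000
seg 2 [43.1°–171.7°] dwell: s stays 15.0000
seg 3 [171.7°–319.7°] uniform, h=17: full span → s += 17 → s = 32.0000
seg 4 [319.7°–360°] cycloidal, h=18: θ=353.3° here. β=33.6, B=40.3. 18·(0.8337 − sin(2π·0.8337)/(2π)) = 17.4847 → s = 49.4847

49.4847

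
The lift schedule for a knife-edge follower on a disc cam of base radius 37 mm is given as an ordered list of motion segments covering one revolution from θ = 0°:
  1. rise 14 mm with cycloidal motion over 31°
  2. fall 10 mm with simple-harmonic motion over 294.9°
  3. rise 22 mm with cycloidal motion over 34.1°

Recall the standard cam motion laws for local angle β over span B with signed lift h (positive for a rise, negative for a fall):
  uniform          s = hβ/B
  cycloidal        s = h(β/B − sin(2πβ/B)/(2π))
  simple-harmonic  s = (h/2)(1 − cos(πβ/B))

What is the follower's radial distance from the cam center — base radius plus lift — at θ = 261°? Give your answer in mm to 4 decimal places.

seg 1 [0°–31°] cycloidal, h=14: full span → s += 14 → s = 14.0000
seg 2 [31°–325.9°] simple-harmonic, h=-10: θ=261° here. β=230, B=294.9. -10/2·(1 − cos(π·0.7799)) = -8.8518 → s = 5.1482
radial distance = base radius + s = 37 + 5.1482 = 42.1482

42.1482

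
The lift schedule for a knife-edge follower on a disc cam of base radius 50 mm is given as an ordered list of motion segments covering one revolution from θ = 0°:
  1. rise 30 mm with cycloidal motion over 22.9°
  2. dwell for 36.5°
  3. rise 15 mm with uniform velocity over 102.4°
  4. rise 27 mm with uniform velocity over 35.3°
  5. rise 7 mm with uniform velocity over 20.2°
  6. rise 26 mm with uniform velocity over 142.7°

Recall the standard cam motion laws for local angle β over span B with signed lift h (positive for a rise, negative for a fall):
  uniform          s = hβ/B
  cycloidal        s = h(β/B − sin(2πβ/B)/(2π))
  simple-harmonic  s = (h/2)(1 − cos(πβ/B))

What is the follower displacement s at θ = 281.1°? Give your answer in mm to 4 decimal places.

seg 1 [0°–22.9°] cycloidal, h=30: full span → s += 30 → s = 30.0000
seg 2 [22.9°–59.4°] dwell: s stays 30.0000
seg 3 [59.4°–161.8°] uniform, h=15: full span → s += 15 → s = 45.0000
seg 4 [161.8°–197.1°] uniform, h=27: full span → s += 27 → s = 72.0000
seg 5 [197.1°–217.3°] uniform, h=7: full span → s += 7 → s = 79.0000
seg 6 [217.3°–360°] uniform, h=26: θ=281.1° here. β=63.8, B=142.7. 26·63.8/142.7 = 11.6244 → s = 90.6244

90.6244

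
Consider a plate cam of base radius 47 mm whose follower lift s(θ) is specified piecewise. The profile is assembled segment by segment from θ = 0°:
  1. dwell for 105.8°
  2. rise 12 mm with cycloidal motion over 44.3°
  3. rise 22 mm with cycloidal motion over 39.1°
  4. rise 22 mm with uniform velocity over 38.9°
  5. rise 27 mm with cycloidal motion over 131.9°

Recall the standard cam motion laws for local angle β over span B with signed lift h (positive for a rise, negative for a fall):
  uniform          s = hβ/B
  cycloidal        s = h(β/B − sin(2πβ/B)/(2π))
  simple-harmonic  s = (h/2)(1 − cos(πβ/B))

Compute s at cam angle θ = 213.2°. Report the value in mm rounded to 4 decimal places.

seg 1 [0°–105.8°] dwell: s stays 0.0000
seg 2 [105.8°–150.1°] cycloidal, h=12: full span → s += 12 → s = 12.0000
seg 3 [150.1°–189.2°] cycloidal, h=22: full span → s += 22 → s = 34.0000
seg 4 [189.2°–228.1°] uniform, h=22: θ=213.2° here. β=24, B=38.9. 22·24/38.9 = 13.5733 → s = 47.5733

47.5733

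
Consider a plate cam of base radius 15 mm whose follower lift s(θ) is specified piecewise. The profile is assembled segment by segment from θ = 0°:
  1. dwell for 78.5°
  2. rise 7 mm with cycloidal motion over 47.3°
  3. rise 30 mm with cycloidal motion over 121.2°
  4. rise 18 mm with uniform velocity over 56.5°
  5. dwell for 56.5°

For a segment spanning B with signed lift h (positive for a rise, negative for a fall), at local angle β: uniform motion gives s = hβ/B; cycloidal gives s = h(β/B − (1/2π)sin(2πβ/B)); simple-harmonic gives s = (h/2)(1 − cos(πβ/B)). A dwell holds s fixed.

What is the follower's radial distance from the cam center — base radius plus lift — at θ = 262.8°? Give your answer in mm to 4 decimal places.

seg 1 [0°–78.5°] dwell: s stays 0.0000
seg 2 [78.5°–125.8°] cycloidal, h=7: full span → s += 7 → s = 7.0000
seg 3 [125.8°–247°] cycloidal, h=30: full span → s += 30 → s = 37.0000
seg 4 [247°–303.5°] uniform, h=18: θ=262.8° here. β=15.8, B=56.5. 18·15.8/56.5 = 5.0336 → s = 42.0336
radial distance = base radius + s = 15 + 42.0336 = 57.0336

57.0336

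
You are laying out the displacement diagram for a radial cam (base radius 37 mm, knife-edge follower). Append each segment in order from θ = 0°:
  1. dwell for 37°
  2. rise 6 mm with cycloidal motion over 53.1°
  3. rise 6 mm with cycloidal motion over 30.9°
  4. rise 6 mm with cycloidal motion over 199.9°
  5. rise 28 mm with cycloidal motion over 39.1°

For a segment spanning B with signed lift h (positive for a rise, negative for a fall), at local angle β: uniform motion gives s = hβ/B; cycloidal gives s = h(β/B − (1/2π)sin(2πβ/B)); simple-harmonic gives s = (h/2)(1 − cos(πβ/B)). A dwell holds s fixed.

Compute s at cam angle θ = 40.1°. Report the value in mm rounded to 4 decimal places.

seg 1 [0°–37°] dwell: s stays 0.0000
seg 2 [37°–90.1°] cycloidal, h=6: θ=40.1° here. β=3.1, B=53.1. 6·(0.0584 − sin(2π·0.0584)/(2π)) = 0.0078 → s = 0.0078

0.0078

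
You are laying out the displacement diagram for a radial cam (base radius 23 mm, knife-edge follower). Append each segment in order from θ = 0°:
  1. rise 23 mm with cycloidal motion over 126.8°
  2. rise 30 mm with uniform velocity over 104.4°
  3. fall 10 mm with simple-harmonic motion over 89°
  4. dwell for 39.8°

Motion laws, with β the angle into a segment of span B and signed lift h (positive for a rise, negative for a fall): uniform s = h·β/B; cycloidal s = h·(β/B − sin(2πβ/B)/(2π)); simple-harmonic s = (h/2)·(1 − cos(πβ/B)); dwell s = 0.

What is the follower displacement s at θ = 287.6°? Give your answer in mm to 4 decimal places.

seg 1 [0°–126.8°] cycloidal, h=23: full span → s += 23 → s = 23.0000
seg 2 [126.8°–231.2°] uniform, h=30: full span → s += 30 → s = 53.0000
seg 3 [231.2°–320.2°] simple-harmonic, h=-10: θ=287.6° here. β=56.4, B=89. -10/2·(1 − cos(π·0.6337)) = -7.0391 → s = 45.9609

45.9609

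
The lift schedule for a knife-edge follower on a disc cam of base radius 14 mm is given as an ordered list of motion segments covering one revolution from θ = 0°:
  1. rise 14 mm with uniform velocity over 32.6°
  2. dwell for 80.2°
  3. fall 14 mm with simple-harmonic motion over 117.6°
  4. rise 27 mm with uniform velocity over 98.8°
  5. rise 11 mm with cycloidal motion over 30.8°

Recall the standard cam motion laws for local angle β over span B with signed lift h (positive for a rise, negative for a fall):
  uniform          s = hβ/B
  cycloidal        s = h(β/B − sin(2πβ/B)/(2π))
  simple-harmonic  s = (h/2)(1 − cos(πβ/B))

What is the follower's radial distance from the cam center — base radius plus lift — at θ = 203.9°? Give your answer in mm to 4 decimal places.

seg 1 [0°–32.6°] uniform, h=14: full span → s += 14 → s = 14.0000
seg 2 [32.6°–112.8°] dwell: s stays 14.0000
seg 3 [112.8°–230.4°] simple-harmonic, h=-14: θ=203.9° here. β=91.1, B=117.6. -14/2·(1 − cos(π·0.7747)) = -12.3180 → s = 1.6820
radial distance = base radius + s = 14 + 1.6820 = 15.6820

15.6820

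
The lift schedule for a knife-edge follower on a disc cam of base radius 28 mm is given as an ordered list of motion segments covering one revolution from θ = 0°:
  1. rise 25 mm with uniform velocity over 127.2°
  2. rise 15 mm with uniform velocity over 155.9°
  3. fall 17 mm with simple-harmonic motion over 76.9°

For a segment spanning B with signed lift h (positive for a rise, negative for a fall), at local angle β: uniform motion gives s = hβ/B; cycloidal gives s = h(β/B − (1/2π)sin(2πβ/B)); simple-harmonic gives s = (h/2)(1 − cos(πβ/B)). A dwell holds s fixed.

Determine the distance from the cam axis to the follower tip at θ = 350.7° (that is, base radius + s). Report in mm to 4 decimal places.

seg 1 [0°–127.2°] uniform, h=25: full span → s += 25 → s = 25.0000
seg 2 [127.2°–283.1°] uniform, h=15: full span → s += 15 → s = 40.0000
seg 3 [283.1°–360°] simple-harmonic, h=-17: θ=350.7° here. β=67.6, B=76.9. -17/2·(1 − cos(π·0.8791)) = -16.3939 → s = 23.6061
radial distance = base radius + s = 28 + 23.6061 = 51.6061

51.6061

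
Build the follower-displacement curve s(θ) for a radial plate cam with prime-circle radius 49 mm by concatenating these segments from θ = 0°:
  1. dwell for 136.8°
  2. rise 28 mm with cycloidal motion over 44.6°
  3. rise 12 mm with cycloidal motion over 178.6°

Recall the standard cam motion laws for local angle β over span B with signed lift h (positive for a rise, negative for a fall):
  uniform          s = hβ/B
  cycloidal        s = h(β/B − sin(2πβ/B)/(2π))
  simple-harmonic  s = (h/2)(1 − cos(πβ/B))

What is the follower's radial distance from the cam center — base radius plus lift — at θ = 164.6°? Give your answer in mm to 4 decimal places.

seg 1 [0°–136.8°] dwell: s stays 0.0000
seg 2 [136.8°–181.4°] cycloidal, h=28: θ=164.6° here. β=27.8, B=44.6. 28·(0.6233 − sin(2π·0.6233)/(2π)) = 20.5706 → s = 20.5706
radial distance = base radius + s = 49 + 20.5706 = 69.5706

69.5706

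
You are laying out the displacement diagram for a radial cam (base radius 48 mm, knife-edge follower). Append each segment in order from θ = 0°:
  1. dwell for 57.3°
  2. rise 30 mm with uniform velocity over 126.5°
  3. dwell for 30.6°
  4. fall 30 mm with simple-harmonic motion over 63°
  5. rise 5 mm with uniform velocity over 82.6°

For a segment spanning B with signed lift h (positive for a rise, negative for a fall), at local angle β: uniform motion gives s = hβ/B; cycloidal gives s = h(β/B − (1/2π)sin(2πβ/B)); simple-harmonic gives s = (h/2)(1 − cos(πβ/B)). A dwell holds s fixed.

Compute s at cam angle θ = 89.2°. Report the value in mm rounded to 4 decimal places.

seg 1 [0°–57.3°] dwell: s stays 0.0000
seg 2 [57.3°–183.8°] uniform, h=30: θ=89.2° here. β=31.9, B=126.5. 30·31.9/126.5 = 7.5652 → s = 7.5652

7.5652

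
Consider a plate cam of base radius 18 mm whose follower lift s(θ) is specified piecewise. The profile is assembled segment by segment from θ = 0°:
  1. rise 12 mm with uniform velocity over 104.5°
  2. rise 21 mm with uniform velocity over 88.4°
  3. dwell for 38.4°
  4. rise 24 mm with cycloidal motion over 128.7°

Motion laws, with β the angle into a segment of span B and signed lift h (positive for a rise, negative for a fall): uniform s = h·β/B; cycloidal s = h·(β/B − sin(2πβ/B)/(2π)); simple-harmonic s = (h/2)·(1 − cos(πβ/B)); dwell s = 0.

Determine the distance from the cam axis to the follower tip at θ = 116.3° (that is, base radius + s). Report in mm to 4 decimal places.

seg 1 [0°–104.5°] uniform, h=12: full span → s += 12 → s = 12.0000
seg 2 [104.5°–192.9°] uniform, h=21: θ=116.3° here. β=11.8, B=88.4. 21·11.8/88.4 = 2.8032 → s = 14.8032
radial distance = base radius + s = 18 + 14.8032 = 32.8032

32.8032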